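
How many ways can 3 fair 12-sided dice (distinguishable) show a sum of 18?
Coefficient of x^18 in (x + x² + ... + x^12)^3. By inclusion-exclusion on dice exceeding 12: Σ_j (-1)^j C(3,j)·C(18-1-12j, 2) = C(3,0)·C(17,2) - C(3,1)·C(5,2) = 1·136 - 3·10 = 106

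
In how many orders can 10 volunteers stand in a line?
10! = 3628800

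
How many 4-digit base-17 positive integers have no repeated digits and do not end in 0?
Last digit: 16 nonzero choices. First digit: 15 (nonzero, ≠last). Middle 2: P(15,2) = 210. Total = 50400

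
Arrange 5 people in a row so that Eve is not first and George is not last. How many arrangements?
By inclusion-exclusion: 5! - 2×(5-1)! + (5-2)! = 120 - 48 + 6 = 78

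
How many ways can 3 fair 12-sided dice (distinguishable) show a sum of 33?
Coefficient of x^33 in (x + x² + ... + x^12)^3. By inclusion-exclusion on dice exceeding 12: Σ_j (-1)^j C(3,j)·C(33-1-12j, 2) = C(3,0)·C(32,2) - C(3,1)·C(20,2) + C(3,2)·C(8,2) = 1·496 - 3·190 + 3·28 = 10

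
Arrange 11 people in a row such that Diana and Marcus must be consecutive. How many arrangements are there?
Treat the 2 as one block: (11-2+1)! × 2! = 3628800 × 2 = 7257600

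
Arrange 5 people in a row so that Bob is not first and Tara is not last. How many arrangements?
By inclusion-exclusion: 5! - 2×(5-1)! + (5-2)! = 120 - 48 + 6 = 78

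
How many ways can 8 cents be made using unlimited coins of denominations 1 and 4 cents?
Coefficient of x^8 in 1/(1-x^1) · 1/(1-x^4). Use j coins of 4 for j = 0..⌊8/4⌋ = 2, the rest in 1s: 2 + 1 = 3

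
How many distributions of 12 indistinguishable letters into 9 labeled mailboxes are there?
C(12+9-1, 9-1) = C(20, 8) = 125970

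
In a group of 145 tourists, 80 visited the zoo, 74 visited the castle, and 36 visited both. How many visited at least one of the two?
|A∪B| = |A| + |B| - |A∩B| = 80 + 74 - 36 = 118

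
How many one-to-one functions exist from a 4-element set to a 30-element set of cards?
P(30,4) = 30!/(30-4)! = 657720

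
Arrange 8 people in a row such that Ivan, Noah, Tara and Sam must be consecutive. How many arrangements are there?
Treat the 4 as one block: (8-4+1)! × 4! = 120 × 24 = 2880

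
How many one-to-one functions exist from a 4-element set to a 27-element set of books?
P(27,4) = 27!/(27-4)! = 421200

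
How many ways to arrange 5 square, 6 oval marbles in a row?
11! / (5! × 6!) = 462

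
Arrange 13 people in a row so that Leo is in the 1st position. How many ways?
Fix one position: (13-1)! = 479001600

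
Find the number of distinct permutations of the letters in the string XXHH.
4! / (2! × 2!) = 6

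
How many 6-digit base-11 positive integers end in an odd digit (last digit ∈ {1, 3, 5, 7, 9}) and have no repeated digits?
Last∈{1,3,5,7,9}. Last=0: 0. Last nonzero: 5×9×P(9,4) = 136080. Total = 136080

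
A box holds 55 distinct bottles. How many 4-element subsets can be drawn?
C(55,4) = 55!/(4!×51!) = 341055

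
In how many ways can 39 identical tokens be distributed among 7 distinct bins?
C(39+7-1, 7-1) = C(45, 6) = 8145060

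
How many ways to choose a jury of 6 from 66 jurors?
C(66,6) = 66!/(6!×60!) = 90858768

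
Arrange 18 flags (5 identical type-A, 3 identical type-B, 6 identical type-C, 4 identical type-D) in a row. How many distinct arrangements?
18! / (5! × 3! × 6! × 4!) = 514594080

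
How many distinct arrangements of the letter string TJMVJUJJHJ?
10! / (1! × 1! × 1! × 1! × 1! × 5!) = 30240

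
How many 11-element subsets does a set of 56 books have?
C(56,11) = 56!/(11!×45!) = 148902215280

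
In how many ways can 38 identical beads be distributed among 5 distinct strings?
C(38+5-1, 5-1) = C(42, 4) = 111930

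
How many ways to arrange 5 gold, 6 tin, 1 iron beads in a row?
12! / (5! × 6! × 1!) = 5544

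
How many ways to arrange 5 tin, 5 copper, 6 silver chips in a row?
16! / (5! × 5! × 6!) = 2018016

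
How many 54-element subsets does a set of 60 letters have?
C(60,54) = 60!/(54!×6!) = 50063860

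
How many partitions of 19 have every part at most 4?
Let r_j(i) = number of partitions of i into parts ≤ j, for i = 0..19. r_1(i) = 1 for all i; r_j(i) = r_{j-1}(i) + r_j(i-j). Rows j = 2..4: ≤2: 1 1 2 2 3 3 4 4 5 5 6 6 7 7 8 8 9 9 10 10; ≤3: 1 1 2 3 4 5 7 8 10 12 14 16 19 21 24 27 30 33 37 40; ≤4: 1 1 2 3 5 6 9 11 15 18 23 27 34 39 47 54 64 72 84 94. r_4(19) = 94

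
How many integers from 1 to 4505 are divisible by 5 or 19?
⌊4505/5⌋ + ⌊4505/19⌋ - ⌊4505/95⌋ = 901 + 237 - 47 = 1091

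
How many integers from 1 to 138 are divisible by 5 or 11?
⌊138/5⌋ + ⌊138/11⌋ - ⌊138/55⌋ = 27 + 12 - 2 = 37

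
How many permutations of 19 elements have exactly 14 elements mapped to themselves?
Choose the 14 fixed points C(19,14) = 11628, derange the rest: !5 = Σ_{j=0}^{5} (-1)^j·5!/j! = 120 - 120 + 60 - 20 + 5 - 1 = 44. Product = 11628 × 44 = 511632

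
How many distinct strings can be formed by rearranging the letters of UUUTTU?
6! / (2! × 4!) = 15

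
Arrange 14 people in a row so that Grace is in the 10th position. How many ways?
Fix one position: (14-1)! = 6227020800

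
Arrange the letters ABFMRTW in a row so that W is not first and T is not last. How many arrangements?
By inclusion-exclusion: 7! - 2×(7-1)! + (7-2)! = 5040 - 1440 + 120 = 3720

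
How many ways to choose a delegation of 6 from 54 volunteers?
C(54,6) = 54!/(6!×48!) = 25827165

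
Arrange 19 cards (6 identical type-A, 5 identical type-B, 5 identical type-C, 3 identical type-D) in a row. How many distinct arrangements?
19! / (6! × 5! × 5! × 3!) = 1955457504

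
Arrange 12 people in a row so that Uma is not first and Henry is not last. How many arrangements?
By inclusion-exclusion: 12! - 2×(12-1)! + (12-2)! = 479001600 - 79833600 + 3628800 = 402796800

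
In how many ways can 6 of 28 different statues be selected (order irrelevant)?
C(28,6) = 28!/(6!×22!) = 376740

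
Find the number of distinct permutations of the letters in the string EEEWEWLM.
8! / (1! × 2! × 4! × 1!) = 840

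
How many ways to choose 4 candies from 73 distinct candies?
C(73,4) = 73!/(4!×69!) = 1088430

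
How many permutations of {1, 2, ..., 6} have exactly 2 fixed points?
Choose the 2 fixed points C(6,2) = 15, derange the rest: !4 = Σ_{j=0}^{4} (-1)^j·4!/j! = 24 - 24 + 12 - 4 + 1 = 9. Product = 15 × 9 = 135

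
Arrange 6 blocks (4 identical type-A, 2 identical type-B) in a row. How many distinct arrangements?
6! / (4! × 2!) = 15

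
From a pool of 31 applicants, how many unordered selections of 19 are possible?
C(31,19) = 31!/(19!×12!) = 141120525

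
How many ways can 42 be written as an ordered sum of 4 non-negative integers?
C(42+4-1, 4-1) = C(45, 3) = 14190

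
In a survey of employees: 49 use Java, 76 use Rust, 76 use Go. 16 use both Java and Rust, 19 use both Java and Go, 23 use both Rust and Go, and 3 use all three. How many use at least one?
|A∪B∪C| = 49+76+76-16-19-23+3 = 146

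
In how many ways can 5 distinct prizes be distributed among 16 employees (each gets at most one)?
P(16,5) = 16!/(16-5)! = 524160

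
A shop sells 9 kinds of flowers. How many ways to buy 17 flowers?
C(17+9-1, 9-1) = C(25, 8) = 1081575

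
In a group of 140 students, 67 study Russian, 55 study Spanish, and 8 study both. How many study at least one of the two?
|A∪B| = |A| + |B| - |A∩B| = 67 + 55 - 8 = 114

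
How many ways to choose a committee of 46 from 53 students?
C(53,46) = 53!/(46!×7!) = 154143080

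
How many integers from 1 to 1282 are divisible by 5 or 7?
⌊1282/5⌋ + ⌊1282/7⌋ - ⌊1282/35⌋ = 256 + 183 - 36 = 403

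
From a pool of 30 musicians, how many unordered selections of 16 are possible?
C(30,16) = 30!/(16!×14!) = 145422675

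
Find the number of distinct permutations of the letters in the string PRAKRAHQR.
9! / (1! × 3! × 2! × 1! × 1! × 1!) = 30240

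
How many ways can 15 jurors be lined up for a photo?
15! = 1307674368000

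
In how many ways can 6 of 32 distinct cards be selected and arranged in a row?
P(32,6) = 32!/(32-6)! = 652458240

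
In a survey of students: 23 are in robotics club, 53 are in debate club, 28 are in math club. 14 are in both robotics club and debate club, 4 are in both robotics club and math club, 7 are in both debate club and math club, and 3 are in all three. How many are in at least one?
|A∪B∪C| = 23+53+28-14-4-7+3 = 82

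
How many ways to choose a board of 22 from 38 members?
C(38,22) = 38!/(22!×16!) = 22239974430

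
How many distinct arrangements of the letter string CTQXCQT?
7! / (1! × 2! × 2! × 2!) = 630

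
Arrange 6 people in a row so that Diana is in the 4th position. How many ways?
Fix one position: (6-1)! = 120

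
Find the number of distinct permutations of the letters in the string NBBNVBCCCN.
10! / (3! × 3! × 1! × 3!) = 16800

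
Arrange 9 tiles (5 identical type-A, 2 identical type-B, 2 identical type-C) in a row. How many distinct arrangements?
9! / (5! × 2! × 2!) = 756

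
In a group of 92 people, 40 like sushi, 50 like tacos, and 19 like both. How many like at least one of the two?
|A∪B| = |A| + |B| - |A∩B| = 40 + 50 - 19 = 71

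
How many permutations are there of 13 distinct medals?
13! = 6227020800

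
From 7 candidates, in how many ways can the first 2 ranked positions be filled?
P(7,2) = 7!/(7-2)! = 42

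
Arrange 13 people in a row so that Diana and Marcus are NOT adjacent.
Total - adjacent = 13! - (13-1)!×2 = 6227020800 - 958003200 = 5269017600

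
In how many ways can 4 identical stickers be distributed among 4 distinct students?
C(4+4-1, 4-1) = C(7, 3) = 35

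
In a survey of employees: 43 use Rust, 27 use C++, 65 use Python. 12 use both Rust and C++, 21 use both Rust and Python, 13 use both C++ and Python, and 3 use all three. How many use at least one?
|A∪B∪C| = 43+27+65-12-21-13+3 = 92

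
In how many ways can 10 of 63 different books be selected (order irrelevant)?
C(63,10) = 63!/(10!×53!) = 127805525001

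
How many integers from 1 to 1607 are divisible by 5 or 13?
⌊1607/5⌋ + ⌊1607/13⌋ - ⌊1607/65⌋ = 321 + 123 - 24 = 420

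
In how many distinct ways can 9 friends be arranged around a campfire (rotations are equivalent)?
Circular: fix one position, arrange the rest. (9-1)! = 40320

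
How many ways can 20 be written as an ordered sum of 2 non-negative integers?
C(20+2-1, 2-1) = C(21, 1) = 21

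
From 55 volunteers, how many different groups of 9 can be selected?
C(55,9) = 55!/(9!×46!) = 6358402050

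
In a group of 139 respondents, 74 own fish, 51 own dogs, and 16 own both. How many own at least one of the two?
|A∪B| = |A| + |B| - |A∩B| = 74 + 51 - 16 = 109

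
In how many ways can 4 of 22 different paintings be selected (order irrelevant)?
C(22,4) = 22!/(4!×18!) = 7315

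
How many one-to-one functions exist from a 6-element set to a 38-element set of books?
P(38,6) = 38!/(38-6)! = 1987690320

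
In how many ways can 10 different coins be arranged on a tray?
10! = 3628800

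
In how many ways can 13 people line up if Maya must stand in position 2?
Fix one position: (13-1)! = 479001600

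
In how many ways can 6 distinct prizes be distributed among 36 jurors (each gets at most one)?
P(36,6) = 36!/(36-6)! = 1402410240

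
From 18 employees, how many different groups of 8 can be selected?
C(18,8) = 18!/(8!×10!) = 43758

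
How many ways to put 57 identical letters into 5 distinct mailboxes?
C(57+5-1, 5-1) = C(61, 4) = 521855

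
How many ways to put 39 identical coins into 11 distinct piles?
C(39+11-1, 11-1) = C(49, 10) = 8217822536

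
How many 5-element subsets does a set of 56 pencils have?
C(56,5) = 56!/(5!×51!) = 3819816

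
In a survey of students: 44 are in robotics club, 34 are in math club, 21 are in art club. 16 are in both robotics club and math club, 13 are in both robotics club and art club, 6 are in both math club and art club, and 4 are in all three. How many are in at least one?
|A∪B∪C| = 44+34+21-16-13-6+4 = 68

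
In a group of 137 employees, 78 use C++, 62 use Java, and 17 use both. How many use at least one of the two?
|A∪B| = |A| + |B| - |A∩B| = 78 + 62 - 17 = 123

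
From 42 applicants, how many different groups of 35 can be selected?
C(42,35) = 42!/(35!×7!) = 26978328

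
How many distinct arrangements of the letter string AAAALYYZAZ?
10! / (5! × 2! × 1! × 2!) = 7560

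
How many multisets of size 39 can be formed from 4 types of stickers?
C(39+4-1, 4-1) = C(42, 3) = 11480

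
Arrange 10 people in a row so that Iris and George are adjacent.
Treat as block: (10-1)! × 2! = 362880 × 2 = 725760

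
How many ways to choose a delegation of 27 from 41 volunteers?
C(41,27) = 41!/(27!×14!) = 35240152720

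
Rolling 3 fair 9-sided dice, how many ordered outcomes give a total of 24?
Coefficient of x^24 in (x + x² + ... + x^9)^3. By inclusion-exclusion on dice exceeding 9: Σ_j (-1)^j C(3,j)·C(24-1-9j, 2) = C(3,0)·C(23,2) - C(3,1)·C(14,2) + C(3,2)·C(5,2) = 1·253 - 3·91 + 3·10 = 10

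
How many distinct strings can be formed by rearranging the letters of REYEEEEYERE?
11! / (2! × 2! × 7!) = 1980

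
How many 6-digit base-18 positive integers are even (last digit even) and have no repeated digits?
Last∈{0,2,4,6,8,10,12,14,16}. Last=0: 742560. Last nonzero: 8×16×P(16,4) = 5591040. Total = 6333600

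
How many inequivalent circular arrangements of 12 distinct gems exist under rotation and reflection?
(12-1)!/2 = 39916800/2 = 19958400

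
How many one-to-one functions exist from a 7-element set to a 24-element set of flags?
P(24,7) = 24!/(24-7)! = 1744364160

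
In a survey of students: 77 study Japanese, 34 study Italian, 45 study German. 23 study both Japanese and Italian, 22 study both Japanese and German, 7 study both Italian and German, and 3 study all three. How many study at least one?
|A∪B∪C| = 77+34+45-23-22-7+3 = 107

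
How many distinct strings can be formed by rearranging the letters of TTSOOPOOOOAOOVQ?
15! / (1! × 1! × 1! × 1! × 1! × 2! × 8!) = 16216200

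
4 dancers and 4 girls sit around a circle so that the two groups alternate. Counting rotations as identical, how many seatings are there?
Fix one of the dancers: (4-1)! ways for the remaining dancers, × 4! ways for the girls = 6 × 24 = 144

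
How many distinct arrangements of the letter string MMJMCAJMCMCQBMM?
15! / (1! × 2! × 1! × 7! × 1! × 3!) = 21621600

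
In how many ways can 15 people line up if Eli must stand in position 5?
Fix one position: (15-1)! = 87178291200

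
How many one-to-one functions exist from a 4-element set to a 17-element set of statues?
P(17,4) = 17!/(17-4)! = 57120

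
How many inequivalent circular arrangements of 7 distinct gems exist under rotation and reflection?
(7-1)!/2 = 720/2 = 360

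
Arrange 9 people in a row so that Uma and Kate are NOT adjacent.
Total - adjacent = 9! - (9-1)!×2 = 362880 - 80640 = 282240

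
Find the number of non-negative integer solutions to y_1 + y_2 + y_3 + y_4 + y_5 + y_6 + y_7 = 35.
C(35+7-1, 7-1) = C(41, 6) = 4496388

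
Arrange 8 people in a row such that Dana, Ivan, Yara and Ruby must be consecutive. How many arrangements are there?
Treat the 4 as one block: (8-4+1)! × 4! = 120 × 24 = 2880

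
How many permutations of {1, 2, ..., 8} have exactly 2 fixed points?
Choose the 2 fixed points C(8,2) = 28, derange the rest: !6 = Σ_{j=0}^{6} (-1)^j·6!/j! = 720 - 720 + 360 - 120 + 30 - 6 + 1 = 265. Product = 28 × 265 = 7420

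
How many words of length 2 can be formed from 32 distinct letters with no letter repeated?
P(32,2) = 32!/(32-2)! = 992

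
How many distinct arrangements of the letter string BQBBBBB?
7! / (1! × 6!) = 7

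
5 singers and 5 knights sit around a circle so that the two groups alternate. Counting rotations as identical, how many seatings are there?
Fix one of the singers: (5-1)! ways for the remaining singers, × 5! ways for the knights = 24 × 120 = 2880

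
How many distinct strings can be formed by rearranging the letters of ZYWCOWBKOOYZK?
13! / (2! × 1! × 3! × 2! × 2! × 1! × 2!) = 64864800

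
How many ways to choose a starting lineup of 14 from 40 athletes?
C(40,14) = 40!/(14!×26!) = 23206929840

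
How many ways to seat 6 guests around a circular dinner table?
Circular: fix one position, arrange the rest. (6-1)! = 120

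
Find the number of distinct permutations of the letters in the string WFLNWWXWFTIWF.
13! / (3! × 1! × 1! × 5! × 1! × 1! × 1!) = 8648640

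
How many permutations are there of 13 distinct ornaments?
13! = 6227020800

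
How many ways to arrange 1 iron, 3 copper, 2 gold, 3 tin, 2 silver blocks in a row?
11! / (1! × 3! × 2! × 3! × 2!) = 277200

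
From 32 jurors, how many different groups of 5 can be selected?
C(32,5) = 32!/(5!×27!) = 201376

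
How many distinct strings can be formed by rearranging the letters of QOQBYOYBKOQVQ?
13! / (1! × 1! × 2! × 2! × 3! × 4!) = 10810800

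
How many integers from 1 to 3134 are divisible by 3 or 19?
⌊3134/3⌋ + ⌊3134/19⌋ - ⌊3134/57⌋ = 1044 + 164 - 54 = 1154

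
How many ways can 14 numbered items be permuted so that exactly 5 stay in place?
Choose the 5 fixed points C(14,5) = 2002, derange the rest: !9 = Σ_{j=0}^{9} (-1)^j·9!/j! = 362880 - 362880 + 181440 - 60480 + 15120 - 3024 + 504 - 72 + 9 - 1 = 133496. Product = 2002 × 133496 = 267258992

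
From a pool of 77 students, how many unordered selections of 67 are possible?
C(77,67) = 77!/(67!×10!) = 1096993404430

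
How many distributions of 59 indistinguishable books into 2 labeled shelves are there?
C(59+2-1, 2-1) = C(60, 1) = 60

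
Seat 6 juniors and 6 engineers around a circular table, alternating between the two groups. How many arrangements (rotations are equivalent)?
Fix one of the juniors: (6-1)! ways for the remaining juniors, × 6! ways for the engineers = 120 × 720 = 86400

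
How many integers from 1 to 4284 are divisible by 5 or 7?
⌊4284/5⌋ + ⌊4284/7⌋ - ⌊4284/35⌋ = 856 + 612 - 122 = 1346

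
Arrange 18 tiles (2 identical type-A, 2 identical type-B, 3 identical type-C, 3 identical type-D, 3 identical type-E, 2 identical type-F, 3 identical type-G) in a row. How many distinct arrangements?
18! / (2! × 2! × 3! × 3! × 3! × 2! × 3!) = 617512896000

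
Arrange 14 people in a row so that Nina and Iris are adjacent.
Treat as block: (14-1)! × 2! = 6227020800 × 2 = 12454041600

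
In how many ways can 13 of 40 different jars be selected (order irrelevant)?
C(40,13) = 40!/(13!×27!) = 12033222880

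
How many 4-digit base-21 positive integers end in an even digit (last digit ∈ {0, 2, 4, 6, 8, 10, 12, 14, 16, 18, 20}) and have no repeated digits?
Last∈{0,2,4,6,8,10,12,14,16,18,20}. Last=0: 6840. Last nonzero: 10×19×P(19,2) = 64980. Total = 71820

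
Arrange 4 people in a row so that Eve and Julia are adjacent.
Treat as block: (4-1)! × 2! = 6 × 2 = 12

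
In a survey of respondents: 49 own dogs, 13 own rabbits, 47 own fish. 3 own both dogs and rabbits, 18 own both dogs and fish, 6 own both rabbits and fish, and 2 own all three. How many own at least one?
|A∪B∪C| = 49+13+47-3-18-6+2 = 84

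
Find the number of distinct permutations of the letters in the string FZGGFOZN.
8! / (1! × 2! × 2! × 1! × 2!) = 5040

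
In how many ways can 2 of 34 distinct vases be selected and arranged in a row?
P(34,2) = 34!/(34-2)! = 1122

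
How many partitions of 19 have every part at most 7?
Let r_j(i) = number of partitions of i into parts ≤ j, for i = 0..19. r_1(i) = 1 for all i; r_j(i) = r_{j-1}(i) + r_j(i-j). Rows j = 2..7: ≤2: 1 1 2 2 3 3 4 4 5 5 6 6 7 7 8 8 9 9 10 10; ≤3: 1 1 2 3 4 5 7 8 10 12 14 16 19 21 24 27 30 33 37 40; ≤4: 1 1 2 3 5 6 9 11 15 18 23 27 34 39 47 54 64 72 84 94; ≤5: 1 1 2 3 5 7 10 13 18 23 30 37 47 57 70 84 101 119 141 164; ≤6: 1 1 2 3 5 7 11 14 20 26 35 44 58 71 90 110 136 163 199 235; ≤7: 1 1 2 3 5 7 11 15 21 28 38 49 65 82 105 131 164 201 248 300. r_7(19) = 300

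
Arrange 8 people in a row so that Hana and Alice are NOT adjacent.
Total - adjacent = 8! - (8-1)!×2 = 40320 - 10080 = 30240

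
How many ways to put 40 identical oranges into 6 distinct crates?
C(40+6-1, 6-1) = C(45, 5) = 1221759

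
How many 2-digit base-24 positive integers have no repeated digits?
First digit: 23 choices (nonzero). Then descending: 23 × 23 = 529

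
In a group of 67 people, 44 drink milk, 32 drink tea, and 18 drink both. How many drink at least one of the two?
|A∪B| = |A| + |B| - |A∩B| = 44 + 32 - 18 = 58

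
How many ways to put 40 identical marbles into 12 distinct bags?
C(40+12-1, 12-1) = C(51, 11) = 47626016970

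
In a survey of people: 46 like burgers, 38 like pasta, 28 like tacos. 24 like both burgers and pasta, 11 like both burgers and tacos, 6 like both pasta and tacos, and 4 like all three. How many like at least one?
|A∪B∪C| = 46+38+28-24-11-6+4 = 75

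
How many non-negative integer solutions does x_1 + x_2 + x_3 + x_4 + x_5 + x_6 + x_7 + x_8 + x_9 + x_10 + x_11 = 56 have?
C(56+11-1, 11-1) = C(66, 10) = 210980549208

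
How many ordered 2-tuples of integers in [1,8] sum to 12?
Coefficient of x^12 in (x + x² + ... + x^8)^2. By inclusion-exclusion on dice exceeding 8: Σ_j (-1)^j C(2,j)·C(12-1-8j, 1) = C(2,0)·C(11,1) - C(2,1)·C(3,1) = 1·11 - 2·3 = 5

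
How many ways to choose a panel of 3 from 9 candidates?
C(9,3) = 9!/(3!×6!) = 84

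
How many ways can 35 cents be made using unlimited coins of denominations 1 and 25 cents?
Coefficient of x^35 in 1/(1-x^1) · 1/(1-x^25). Use j coins of 25 for j = 0..⌊35/25⌋ = 1, the rest in 1s: 1 + 1 = 2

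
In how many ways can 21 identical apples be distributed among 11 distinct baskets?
C(21+11-1, 11-1) = C(31, 10) = 44352165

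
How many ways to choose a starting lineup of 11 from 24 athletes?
C(24,11) = 24!/(11!×13!) = 2496144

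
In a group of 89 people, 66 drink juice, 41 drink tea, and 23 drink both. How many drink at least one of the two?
|A∪B| = |A| + |B| - |A∩B| = 66 + 41 - 23 = 84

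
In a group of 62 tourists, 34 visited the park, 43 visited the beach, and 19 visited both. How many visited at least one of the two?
|A∪B| = |A| + |B| - |A∩B| = 34 + 43 - 19 = 58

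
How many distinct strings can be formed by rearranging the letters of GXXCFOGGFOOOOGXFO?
17! / (3! × 3! × 1! × 6! × 4!) = 571771200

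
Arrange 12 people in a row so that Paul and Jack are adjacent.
Treat as block: (12-1)! × 2! = 39916800 × 2 = 79833600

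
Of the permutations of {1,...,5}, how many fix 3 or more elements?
Exactly j fixed points: C(5,j)·!(5-j); sum over j ≥ 3 (derangement numbers via !m = (m-1)·(!(m-1) + !(m-2)): !0..!2 = 1, 0, 1). Σ_{j=3}^{5} C(5,j)·!(5-j) = C(5,3)·!2 + C(5,4)·!1 + C(5,5)·!0 = 10·1 + 5·0 + 1·1 = 11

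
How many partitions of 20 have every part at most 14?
Let r_j(i) = number of partitions of i into parts ≤ j, for i = 0..20. r_1(i) = 1 for all i; r_j(i) = r_{j-1}(i) + r_j(i-j). Rows j = 2..14: ≤2: 1 1 2 2 3 3 4 4 5 5 6 6 7 7 8 8 9 9 10 10 11; ≤3: 1 1 2 3 4 5 7 8 10 12 14 16 19 21 24 27 30 33 37 40 44; ≤4: 1 1 2 3 5 6 9 11 15 18 23 27 34 39 47 54 64 72 84 94 108; ≤5: 1 1 2 3 5 7 10 13 18 23 30 37 47 57 70 84 101 119 141 164 192; ≤6: 1 1 2 3 5 7 11 14 20 26 35 44 58 71 90 110 136 163 199 235 282; ≤7: 1 1 2 3 5 7 11 15 21 28 38 49 65 82 105 131 164 201 248 300 364; ≤8: 1 1 2 3 5 7 11 15 22 29 40 52 70 89 116 146 186 230 288 352 434; ≤9: 1 1 2 3 5 7 11 15 22 30 41 54 73 94 123 157 201 252 318 393 488; ≤10: 1 1 2 3 5 7 11 15 22 30 42 55 75 97 128 164 212 267 340 423 530; ≤11: 1 1 2 3 5 7 11 15 22 30 42 56 76 99 131 169 219 278 355 445 560; ≤12: 1 1 2 3 5 7 11 15 22 30 42 56 77 100 133 172 224 285 366 460 582; ≤13: 1 1 2 3 5 7 11 15 22 30 42 56 77 101 134 174 227 290 373 471 597; ≤14: 1 1 2 3 5 7 11 15 22 30 42 56 77 101 135 175 229 293 378 478 608. r_14(20) = 608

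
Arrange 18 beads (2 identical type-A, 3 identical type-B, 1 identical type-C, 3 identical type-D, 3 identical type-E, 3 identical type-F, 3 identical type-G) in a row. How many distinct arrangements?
18! / (2! × 3! × 1! × 3! × 3! × 3! × 3!) = 411675264000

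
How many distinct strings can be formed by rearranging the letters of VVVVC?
5! / (1! × 4!) = 5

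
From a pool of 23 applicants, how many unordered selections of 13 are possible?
C(23,13) = 23!/(13!×10!) = 1144066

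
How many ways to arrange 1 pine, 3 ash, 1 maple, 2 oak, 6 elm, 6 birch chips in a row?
19! / (1! × 3! × 1! × 2! × 6! × 6!) = 19554575040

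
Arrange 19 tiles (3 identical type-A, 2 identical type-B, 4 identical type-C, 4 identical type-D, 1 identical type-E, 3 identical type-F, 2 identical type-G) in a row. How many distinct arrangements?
19! / (3! × 2! × 4! × 4! × 1! × 3! × 2!) = 1466593128000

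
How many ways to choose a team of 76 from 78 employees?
C(78,76) = 78!/(76!×2!) = 3003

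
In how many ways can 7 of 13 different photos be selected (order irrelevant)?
C(13,7) = 13!/(7!×6!) = 1716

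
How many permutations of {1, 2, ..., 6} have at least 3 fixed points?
Exactly j fixed points: C(6,j)·!(6-j); sum over j ≥ 3 (derangement numbers via !m = (m-1)·(!(m-1) + !(m-2)): !0..!3 = 1, 0, 1, 2). Σ_{j=3}^{6} C(6,j)·!(6-j) = C(6,3)·!3 + C(6,4)·!2 + C(6,5)·!1 + C(6,6)·!0 = 20·2 + 15·1 + 6·0 + 1·1 = 56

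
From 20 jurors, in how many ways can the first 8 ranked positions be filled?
P(20,8) = 20!/(20-8)! = 5079110400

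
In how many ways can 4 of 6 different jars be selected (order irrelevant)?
C(6,4) = 6!/(4!×2!) = 15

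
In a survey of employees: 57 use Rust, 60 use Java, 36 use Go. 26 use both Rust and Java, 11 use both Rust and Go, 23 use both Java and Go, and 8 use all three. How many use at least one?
|A∪B∪C| = 57+60+36-26-11-23+8 = 101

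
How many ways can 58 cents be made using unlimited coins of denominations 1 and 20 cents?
Coefficient of x^58 in 1/(1-x^1) · 1/(1-x^20). Use j coins of 20 for j = 0..⌊58/20⌋ = 2, the rest in 1s: 2 + 1 = 3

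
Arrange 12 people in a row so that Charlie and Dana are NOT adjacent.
Total - adjacent = 12! - (12-1)!×2 = 479001600 - 79833600 = 399168000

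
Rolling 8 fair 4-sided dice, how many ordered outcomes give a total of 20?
Coefficient of x^20 in (x + x² + ... + x^4)^8. By inclusion-exclusion on dice exceeding 4: Σ_j (-1)^j C(8,j)·C(20-1-4j, 7) = C(8,0)·C(19,7) - C(8,1)·C(15,7) + C(8,2)·C(11,7) - C(8,3)·C(7,7) = 1·50388 - 8·6435 + 28·330 - 56·1 = 8092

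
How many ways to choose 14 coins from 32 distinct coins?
C(32,14) = 32!/(14!×18!) = 471435600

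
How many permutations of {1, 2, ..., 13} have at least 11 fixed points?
Exactly j fixed points: C(13,j)·!(13-j); sum over j ≥ 11 (derangement numbers via !m = (m-1)·(!(m-1) + !(m-2)): !0..!2 = 1, 0, 1). Σ_{j=11}^{13} C(13,j)·!(13-j) = C(13,11)·!2 + C(13,12)·!1 + C(13,13)·!0 = 78·1 + 13·0 + 1·1 = 79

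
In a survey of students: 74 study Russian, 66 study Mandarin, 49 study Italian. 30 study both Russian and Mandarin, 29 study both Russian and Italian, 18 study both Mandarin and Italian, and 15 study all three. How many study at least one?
|A∪B∪C| = 74+66+49-30-29-18+15 = 127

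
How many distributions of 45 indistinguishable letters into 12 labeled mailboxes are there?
C(45+12-1, 12-1) = C(56, 11) = 148902215280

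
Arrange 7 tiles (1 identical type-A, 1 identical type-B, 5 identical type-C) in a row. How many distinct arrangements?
7! / (1! × 1! × 5!) = 42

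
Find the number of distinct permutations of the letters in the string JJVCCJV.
7! / (2! × 3! × 2!) = 210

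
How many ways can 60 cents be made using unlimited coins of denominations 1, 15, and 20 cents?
Coefficient of x^60 in 1/(1-x^1) · 1/(1-x^15) · 1/(1-x^20). Case on j = number of 20-cent coins (j = 0..3); remainder r = 60 - 20j is made from {1,15} in ⌊r/15⌋+1 ways. r = 60, 40, 20, 0 → 5 + 3 + 2 + 1 = 11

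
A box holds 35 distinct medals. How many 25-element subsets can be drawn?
C(35,25) = 35!/(25!×10!) = 183579396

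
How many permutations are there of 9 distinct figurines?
9! = 362880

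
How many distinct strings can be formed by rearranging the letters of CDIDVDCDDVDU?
12! / (2! × 1! × 1! × 6! × 2!) = 166320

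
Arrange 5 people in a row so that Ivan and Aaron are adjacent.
Treat as block: (5-1)! × 2! = 24 × 2 = 48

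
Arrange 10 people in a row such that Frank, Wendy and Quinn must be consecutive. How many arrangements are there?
Treat the 3 as one block: (10-3+1)! × 3! = 40320 × 6 = 241920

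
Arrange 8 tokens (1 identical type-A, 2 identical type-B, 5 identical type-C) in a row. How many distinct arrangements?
8! / (1! × 2! × 5!) = 168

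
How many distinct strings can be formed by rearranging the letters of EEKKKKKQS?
9! / (1! × 1! × 5! × 2!) = 1512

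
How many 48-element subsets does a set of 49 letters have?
C(49,48) = 49!/(48!×1!) = 49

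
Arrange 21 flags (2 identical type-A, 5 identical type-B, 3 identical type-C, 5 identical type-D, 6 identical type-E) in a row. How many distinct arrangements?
21! / (2! × 5! × 3! × 5! × 6!) = 410646075840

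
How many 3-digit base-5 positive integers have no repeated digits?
First digit: 4 choices (nonzero). Then descending: 4 × 4 × 3 = 48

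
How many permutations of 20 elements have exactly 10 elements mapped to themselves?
Choose the 10 fixed points C(20,10) = 184756, derange the rest: !10 = Σ_{j=0}^{10} (-1)^j·10!/j! = 3628800 - 3628800 + 1814400 - 604800 + 151200 - 30240 + 5040 - 720 + 90 - 10 + 1 = 1334961. Product = 184756 × 1334961 = 246642054516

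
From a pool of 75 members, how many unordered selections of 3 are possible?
C(75,3) = 75!/(3!×72!) = 67525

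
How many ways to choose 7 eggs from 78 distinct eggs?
C(78,7) = 78!/(7!×71!) = 2641902120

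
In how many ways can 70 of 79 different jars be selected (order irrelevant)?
C(79,70) = 79!/(70!×9!) = 205811513765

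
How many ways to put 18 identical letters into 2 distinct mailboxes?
C(18+2-1, 2-1) = C(19, 1) = 19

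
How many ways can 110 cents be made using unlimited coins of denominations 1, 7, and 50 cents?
Coefficient of x^110 in 1/(1-x^1) · 1/(1-x^7) · 1/(1-x^50). Case on j = number of 50-cent coins (j = 0..2); remainder r = 110 - 50j is made from {1,7} in ⌊r/7⌋+1 ways. r = 110, 60, 10 → 16 + 9 + 2 = 27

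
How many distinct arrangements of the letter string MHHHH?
5! / (1! × 4!) = 5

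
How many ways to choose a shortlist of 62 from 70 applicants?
C(70,62) = 70!/(62!×8!) = 9440350920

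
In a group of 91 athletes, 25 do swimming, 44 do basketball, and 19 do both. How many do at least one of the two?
|A∪B| = |A| + |B| - |A∩B| = 25 + 44 - 19 = 50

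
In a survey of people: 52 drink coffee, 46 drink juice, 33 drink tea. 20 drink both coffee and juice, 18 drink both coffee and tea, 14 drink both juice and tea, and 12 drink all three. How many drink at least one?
|A∪B∪C| = 52+46+33-20-18-14+12 = 91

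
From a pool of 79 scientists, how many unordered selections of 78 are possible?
C(79,78) = 79!/(78!×1!) = 79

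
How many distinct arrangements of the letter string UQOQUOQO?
8! / (2! × 3! × 3!) = 560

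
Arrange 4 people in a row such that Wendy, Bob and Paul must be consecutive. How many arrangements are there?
Treat the 3 as one block: (4-3+1)! × 3! = 2 × 6 = 12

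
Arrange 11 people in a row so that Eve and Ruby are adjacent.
Treat as block: (11-1)! × 2! = 3628800 × 2 = 7257600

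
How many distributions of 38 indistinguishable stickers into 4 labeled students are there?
C(38+4-1, 4-1) = C(41, 3) = 10660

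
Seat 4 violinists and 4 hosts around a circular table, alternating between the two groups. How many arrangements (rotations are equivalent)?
Fix one of the violinists: (4-1)! ways for the remaining violinists, × 4! ways for the hosts = 6 × 24 = 144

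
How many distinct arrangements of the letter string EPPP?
4! / (1! × 3!) = 4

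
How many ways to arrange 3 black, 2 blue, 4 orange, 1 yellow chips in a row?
10! / (3! × 2! × 4! × 1!) = 12600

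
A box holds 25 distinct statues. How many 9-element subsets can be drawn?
C(25,9) = 25!/(9!×16!) = 2042975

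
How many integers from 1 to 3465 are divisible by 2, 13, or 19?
⌊3465/2⌋+⌊3465/13⌋+⌊3465/19⌋ - ⌊3465/26⌋-⌊3465/38⌋-⌊3465/247⌋ + ⌊3465/494⌋ = 1732+266+182 - 133-91-14 + 7 = 1949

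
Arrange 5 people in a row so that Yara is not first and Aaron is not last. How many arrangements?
By inclusion-exclusion: 5! - 2×(5-1)! + (5-2)! = 120 - 48 + 6 = 78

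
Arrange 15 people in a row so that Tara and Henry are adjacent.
Treat as block: (15-1)! × 2! = 87178291200 × 2 = 174356582400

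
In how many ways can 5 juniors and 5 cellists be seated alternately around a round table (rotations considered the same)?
Fix one of the juniors: (5-1)! ways for the remaining juniors, × 5! ways for the cellists = 24 × 120 = 2880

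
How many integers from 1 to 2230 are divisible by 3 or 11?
⌊2230/3⌋ + ⌊2230/11⌋ - ⌊2230/33⌋ = 743 + 202 - 67 = 878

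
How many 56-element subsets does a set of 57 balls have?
C(57,56) = 57!/(56!×1!) = 57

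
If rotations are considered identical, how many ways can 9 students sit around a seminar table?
Circular: fix one position, arrange the rest. (9-1)! = 40320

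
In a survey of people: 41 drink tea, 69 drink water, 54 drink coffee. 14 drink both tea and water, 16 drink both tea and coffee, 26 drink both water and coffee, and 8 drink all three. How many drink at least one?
|A∪B∪C| = 41+69+54-14-16-26+8 = 116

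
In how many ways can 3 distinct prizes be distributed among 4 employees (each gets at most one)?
P(4,3) = 4!/(4-3)! = 24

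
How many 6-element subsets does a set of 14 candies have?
C(14,6) = 14!/(6!×8!) = 3003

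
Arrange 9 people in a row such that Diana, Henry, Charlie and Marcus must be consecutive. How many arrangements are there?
Treat the 4 as one block: (9-4+1)! × 4! = 720 × 24 = 17280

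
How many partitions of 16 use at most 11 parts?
By conjugation, equals partitions of 16 into parts ≤ 11. Let r_j(i) = number of partitions of i into parts ≤ j, for i = 0..16. r_1(i) = 1 for all i; r_j(i) = r_{j-1}(i) + r_j(i-j). Rows j = 2..11: ≤2: 1 1 2 2 3 3 4 4 5 5 6 6 7 7 8 8 9; ≤3: 1 1 2 3 4 5 7 8 10 12 14 16 19 21 24 27 30; ≤4: 1 1 2 3 5 6 9 11 15 18 23 27 34 39 47 54 64; ≤5: 1 1 2 3 5 7 10 13 18 23 30 37 47 57 70 84 101; ≤6: 1 1 2 3 5 7 11 14 20 26 35 44 58 71 90 110 136; ≤7: 1 1 2 3 5 7 11 15 21 28 38 49 65 82 105 131 164; ≤8: 1 1 2 3 5 7 11 15 22 29 40 52 70 89 116 146 186; ≤9: 1 1 2 3 5 7 11 15 22 30 41 54 73 94 123 157 201; ≤10: 1 1 2 3 5 7 11 15 22 30 42 55 75 97 128 164 212; ≤11: 1 1 2 3 5 7 11 15 22 30 42 56 76 99 131 169 219. r_11(16) = 219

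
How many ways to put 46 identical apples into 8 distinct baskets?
C(46+8-1, 8-1) = C(53, 7) = 154143080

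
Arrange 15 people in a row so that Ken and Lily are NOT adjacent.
Total - adjacent = 15! - (15-1)!×2 = 1307674368000 - 174356582400 = 1133317785600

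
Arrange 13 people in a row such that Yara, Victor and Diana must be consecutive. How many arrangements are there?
Treat the 3 as one block: (13-3+1)! × 3! = 39916800 × 6 = 239500800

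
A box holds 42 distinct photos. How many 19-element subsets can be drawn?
C(42,19) = 42!/(19!×23!) = 446775310800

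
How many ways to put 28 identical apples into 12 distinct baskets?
C(28+12-1, 12-1) = C(39, 11) = 1676056044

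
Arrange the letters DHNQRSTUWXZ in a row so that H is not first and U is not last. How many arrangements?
By inclusion-exclusion: 11! - 2×(11-1)! + (11-2)! = 39916800 - 7257600 + 362880 = 33022080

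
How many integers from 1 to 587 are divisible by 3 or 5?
⌊587/3⌋ + ⌊587/5⌋ - ⌊587/15⌋ = 195 + 117 - 39 = 273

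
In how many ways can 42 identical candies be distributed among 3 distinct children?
C(42+3-1, 3-1) = C(44, 2) = 946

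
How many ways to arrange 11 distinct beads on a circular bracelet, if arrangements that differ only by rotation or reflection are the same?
(11-1)!/2 = 3628800/2 = 1814400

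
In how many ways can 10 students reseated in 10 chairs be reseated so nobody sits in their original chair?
!10 = Σ_{j=0}^{10} (-1)^j·10!/j! = 3628800 - 3628800 + 1814400 - 604800 + 151200 - 30240 + 5040 - 720 + 90 - 10 + 1 = 1334961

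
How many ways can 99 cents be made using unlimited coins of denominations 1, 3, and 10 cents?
Coefficient of x^99 in 1/(1-x^1) · 1/(1-x^3) · 1/(1-x^10). Case on j = number of 10-cent coins (j = 0..9); remainder r = 99 - 10j is made from {1,3} in ⌊r/3⌋+1 ways. r = 99, 89, 79, 69, 59, 49, 39, 29, 19, 9 → 34 + 30 + 27 + 24 + 20 + 17 + 14 + 10 + 7 + 4 = 187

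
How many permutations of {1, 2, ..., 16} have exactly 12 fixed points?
Choose the 12 fixed points C(16,12) = 1820, derange the rest: !4 = Σ_{j=0}^{4} (-1)^j·4!/j! = 24 - 24 + 12 - 4 + 1 = 9. Product = 1820 × 9 = 16380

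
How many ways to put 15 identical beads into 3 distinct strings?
C(15+3-1, 3-1) = C(17, 2) = 136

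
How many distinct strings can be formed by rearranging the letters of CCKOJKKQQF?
10! / (1! × 2! × 1! × 1! × 2! × 3!) = 151200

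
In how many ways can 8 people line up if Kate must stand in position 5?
Fix one position: (8-1)! = 5040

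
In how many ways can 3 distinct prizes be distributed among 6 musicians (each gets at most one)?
P(6,3) = 6!/(6-3)! = 120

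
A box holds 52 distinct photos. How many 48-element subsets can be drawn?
C(52,48) = 52!/(48!×4!) = 270725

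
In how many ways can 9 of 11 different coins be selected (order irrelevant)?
C(11,9) = 11!/(9!×2!) = 55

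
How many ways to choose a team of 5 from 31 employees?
C(31,5) = 31!/(5!×26!) = 169911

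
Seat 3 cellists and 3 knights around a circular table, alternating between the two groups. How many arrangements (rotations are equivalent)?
Fix one of the cellists: (3-1)! ways for the remaining cellists, × 3! ways for the knights = 2 × 6 = 12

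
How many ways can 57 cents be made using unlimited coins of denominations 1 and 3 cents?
Coefficient of x^57 in 1/(1-x^1) · 1/(1-x^3). Use j coins of 3 for j = 0..⌊57/3⌋ = 19, the rest in 1s: 19 + 1 = 20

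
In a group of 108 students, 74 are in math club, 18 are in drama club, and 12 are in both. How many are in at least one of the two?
|A∪B| = |A| + |B| - |A∩B| = 74 + 18 - 12 = 80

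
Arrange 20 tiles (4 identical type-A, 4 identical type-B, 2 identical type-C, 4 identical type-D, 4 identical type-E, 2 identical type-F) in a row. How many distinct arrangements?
20! / (4! × 4! × 2! × 4! × 4! × 2!) = 1833241410000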